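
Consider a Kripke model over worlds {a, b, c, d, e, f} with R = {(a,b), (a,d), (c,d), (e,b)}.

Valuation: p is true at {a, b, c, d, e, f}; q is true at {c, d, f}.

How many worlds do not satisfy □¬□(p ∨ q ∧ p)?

3

a: successors {b, d}; ¬□(p ∨ q ∧ p) there: b:F, d:F. ✗
b: no successors, so □¬□(p ∨ q ∧ p) holds vacuously. ✓
c: successors {d}; ¬□(p ∨ q ∧ p) there: d:F. ✗
d: no successors, so □¬□(p ∨ q ∧ p) holds vacuously. ✓
e: successors {b}; ¬□(p ∨ q ∧ p) there: b:F. ✗
f: no successors, so □¬□(p ∨ q ∧ p) holds vacuously. ✓
Satisfying worlds: {b, d, f}.
So □¬□(p ∨ q ∧ p) fails at the other 3 worlds.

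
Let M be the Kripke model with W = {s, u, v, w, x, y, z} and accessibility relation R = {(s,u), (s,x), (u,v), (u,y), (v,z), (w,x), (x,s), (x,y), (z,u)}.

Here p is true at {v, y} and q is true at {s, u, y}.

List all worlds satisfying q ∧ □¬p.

{s, y}

s: q is T, □¬p is T. ✓
u: q is T, □¬p is F. ✗
v: q is F, □¬p is T. ✗
w: q is F, □¬p is T. ✗
x: q is F, □¬p is F. ✗
y: q is T, □¬p is T. ✓
z: q is F, □¬p is T. ✗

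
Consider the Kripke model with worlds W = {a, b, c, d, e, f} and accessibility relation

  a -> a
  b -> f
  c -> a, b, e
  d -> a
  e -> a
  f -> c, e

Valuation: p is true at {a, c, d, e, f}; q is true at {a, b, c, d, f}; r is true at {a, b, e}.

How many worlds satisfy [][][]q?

a: successors {a}; [][]q there: a:T. ✓
b: successors {f}; [][]q there: f:F. ✗
c: successors {a, b, e}; [][]q there: a:T, b:F, e:T. ✗
d: successors {a}; [][]q there: a:T. ✓
e: successors {a}; [][]q there: a:T. ✓
f: successors {c, e}; [][]q there: c:T, e:T. ✓
Satisfying worlds: {a, d, e, f}.

4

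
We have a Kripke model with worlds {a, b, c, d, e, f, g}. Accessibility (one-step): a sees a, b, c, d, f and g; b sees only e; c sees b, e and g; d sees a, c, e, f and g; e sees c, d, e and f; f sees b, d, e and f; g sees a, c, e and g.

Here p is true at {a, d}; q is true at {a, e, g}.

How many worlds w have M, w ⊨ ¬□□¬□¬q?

a: □□¬□¬q is T. ✗
b: □□¬□¬q is T. ✗
c: □□¬□¬q is T. ✗
d: □□¬□¬q is T. ✗
e: □□¬□¬q is T. ✗
f: □□¬□¬q is T. ✗
g: □□¬□¬q is T. ✗
Satisfying worlds: ∅.

0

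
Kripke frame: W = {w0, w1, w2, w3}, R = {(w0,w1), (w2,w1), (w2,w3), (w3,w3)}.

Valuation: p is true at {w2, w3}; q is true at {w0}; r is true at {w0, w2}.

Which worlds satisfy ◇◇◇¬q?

w0: successors {w1}; ◇◇¬q there: w1:F. ✗
w1: no successors, so ◇◇◇¬q fails. ✗
w2: successors {w1, w3}; ◇◇¬q there: w1:F, w3:T. ✓
w3: successors {w3}; ◇◇¬q there: w3:T. ✓

{w2, w3}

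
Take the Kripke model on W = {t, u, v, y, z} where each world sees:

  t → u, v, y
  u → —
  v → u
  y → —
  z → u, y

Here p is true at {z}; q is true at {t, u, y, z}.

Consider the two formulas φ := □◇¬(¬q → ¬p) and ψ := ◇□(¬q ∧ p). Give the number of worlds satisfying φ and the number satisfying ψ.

For □◇¬(¬q → ¬p):
t: successors {u, v, y}; ◇¬(¬q → ¬p) there: u:F, v:F, y:F. ✗
u: no successors, so □◇¬(¬q → ¬p) holds vacuously. ✓
v: successors {u}; ◇¬(¬q → ¬p) there: u:F. ✗
y: no successors, so □◇¬(¬q → ¬p) holds vacuously. ✓
z: successors {u, y}; ◇¬(¬q → ¬p) there: u:F, y:F. ✗
— 2 worlds.
For ◇□(¬q ∧ p):
t: successors {u, v, y}; □(¬q ∧ p) there: u:T, v:F, y:T. ✓
u: no successors, so ◇□(¬q ∧ p) fails. ✗
v: successors {u}; □(¬q ∧ p) there: u:T. ✓
y: no successors, so ◇□(¬q ∧ p) fails. ✗
z: successors {u, y}; □(¬q ∧ p) there: u:T, y:T. ✓
— 3 worlds.

2 and 3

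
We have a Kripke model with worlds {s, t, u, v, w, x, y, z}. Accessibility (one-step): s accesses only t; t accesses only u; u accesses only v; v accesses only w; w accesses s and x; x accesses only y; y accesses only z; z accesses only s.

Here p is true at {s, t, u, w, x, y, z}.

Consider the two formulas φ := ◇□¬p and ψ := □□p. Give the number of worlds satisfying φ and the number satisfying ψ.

For ◇□¬p:
s: successors {t}; □¬p there: t:F. ✗
t: successors {u}; □¬p there: u:T. ✓
u: successors {v}; □¬p there: v:F. ✗
v: successors {w}; □¬p there: w:F. ✗
w: successors {s, x}; □¬p there: s:F, x:F. ✗
x: successors {y}; □¬p there: y:F. ✗
y: successors {z}; □¬p there: z:F. ✗
z: successors {s}; □¬p there: s:F. ✗
— 1 world.
For □□p:
s: successors {t}; □p there: t:T. ✓
t: successors {u}; □p there: u:F. ✗
u: successors {v}; □p there: v:T. ✓
v: successors {w}; □p there: w:T. ✓
w: successors {s, x}; □p there: s:T, x:T. ✓
x: successors {y}; □p there: y:T. ✓
y: successors {z}; □p there: z:T. ✓
z: successors {s}; □p there: s:T. ✓
— 7 worlds.

1 and 7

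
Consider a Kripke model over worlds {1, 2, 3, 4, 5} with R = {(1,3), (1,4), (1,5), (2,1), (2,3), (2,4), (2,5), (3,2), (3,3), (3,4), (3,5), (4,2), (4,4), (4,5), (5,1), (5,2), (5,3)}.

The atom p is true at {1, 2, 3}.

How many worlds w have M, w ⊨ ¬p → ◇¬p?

1: ¬p is F, ◇¬p is T. ✓
2: ¬p is F, ◇¬p is T. ✓
3: ¬p is F, ◇¬p is T. ✓
4: ¬p is T, ◇¬p is T. ✓
5: ¬p is T, ◇¬p is F. ✗
Satisfying worlds: {1, 2, 3, 4}.

4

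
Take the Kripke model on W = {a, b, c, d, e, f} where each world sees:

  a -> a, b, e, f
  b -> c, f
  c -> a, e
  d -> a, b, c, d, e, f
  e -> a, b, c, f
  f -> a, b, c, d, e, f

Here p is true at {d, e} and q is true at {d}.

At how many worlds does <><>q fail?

1

a: successors {a, b, e, f}; <>q there: a:F, b:F, e:F, f:T. ✓
b: successors {c, f}; <>q there: c:F, f:T. ✓
c: successors {a, e}; <>q there: a:F, e:F. ✗
d: successors {a, b, c, d, e, f}; <>q there: a:F, b:F, c:F, d:T, e:F, f:T. ✓
e: successors {a, b, c, f}; <>q there: a:F, b:F, c:F, f:T. ✓
f: successors {a, b, c, d, e, f}; <>q there: a:F, b:F, c:F, d:T, e:F, f:T. ✓
Satisfying worlds: {a, b, d, e, f}.
So <><>q fails at the other 1 world.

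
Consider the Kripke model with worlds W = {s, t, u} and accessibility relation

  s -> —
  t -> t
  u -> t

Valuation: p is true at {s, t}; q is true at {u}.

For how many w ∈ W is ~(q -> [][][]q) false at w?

s: q -> [][][]q is T. ✗
t: q -> [][][]q is T. ✗
u: q -> [][][]q is F. ✓
Satisfying worlds: {u}.
So ~(q -> [][][]q) fails at the other 2 worlds.

2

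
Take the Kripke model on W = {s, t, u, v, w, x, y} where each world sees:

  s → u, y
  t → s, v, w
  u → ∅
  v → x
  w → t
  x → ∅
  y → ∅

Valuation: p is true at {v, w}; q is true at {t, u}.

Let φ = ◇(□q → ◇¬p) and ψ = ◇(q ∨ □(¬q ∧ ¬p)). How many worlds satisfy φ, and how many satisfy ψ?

2 and 4

For ◇(□q → ◇¬p):
s: successors {u, y}; □q → ◇¬p there: u:F, y:F. ✗
t: successors {s, v, w}; □q → ◇¬p there: s:T, v:T, w:T. ✓
u: no successors, so ◇(□q → ◇¬p) fails. ✗
v: successors {x}; □q → ◇¬p there: x:F. ✗
w: successors {t}; □q → ◇¬p there: t:T. ✓
x: no successors, so ◇(□q → ◇¬p) fails. ✗
y: no successors, so ◇(□q → ◇¬p) fails. ✗
— 2 worlds.
For ◇(q ∨ □(¬q ∧ ¬p)):
s: successors {u, y}; q ∨ □(¬q ∧ ¬p) there: u:T, y:T. ✓
t: successors {s, v, w}; q ∨ □(¬q ∧ ¬p) there: s:F, v:T, w:F. ✓
u: no successors, so ◇(q ∨ □(¬q ∧ ¬p)) fails. ✗
v: successors {x}; q ∨ □(¬q ∧ ¬p) there: x:T. ✓
w: successors {t}; q ∨ □(¬q ∧ ¬p) there: t:T. ✓
x: no successors, so ◇(q ∨ □(¬q ∧ ¬p)) fails. ✗
y: no successors, so ◇(q ∨ □(¬q ∧ ¬p)) fails. ✗
— 4 worlds.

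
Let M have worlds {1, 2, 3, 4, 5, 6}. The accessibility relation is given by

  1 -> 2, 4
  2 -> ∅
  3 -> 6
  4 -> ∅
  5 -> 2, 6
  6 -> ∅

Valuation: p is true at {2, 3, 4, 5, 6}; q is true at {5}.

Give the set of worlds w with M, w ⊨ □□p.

{1, 2, 3, 4, 5, 6}

1: successors {2, 4}; □p there: 2:T, 4:T. ✓
2: no successors, so □□p holds vacuously. ✓
3: successors {6}; □p there: 6:T. ✓
4: no successors, so □□p holds vacuously. ✓
5: successors {2, 6}; □p there: 2:T, 6:T. ✓
6: no successors, so □□p holds vacuously. ✓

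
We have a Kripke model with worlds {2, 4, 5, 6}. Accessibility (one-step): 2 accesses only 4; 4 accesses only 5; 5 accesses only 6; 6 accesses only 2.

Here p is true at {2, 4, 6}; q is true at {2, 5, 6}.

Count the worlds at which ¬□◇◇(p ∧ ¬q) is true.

2: □◇◇(p ∧ ¬q) is F. ✓
4: □◇◇(p ∧ ¬q) is F. ✓
5: □◇◇(p ∧ ¬q) is T. ✗
6: □◇◇(p ∧ ¬q) is F. ✓
Satisfying worlds: {2, 4, 6}.

3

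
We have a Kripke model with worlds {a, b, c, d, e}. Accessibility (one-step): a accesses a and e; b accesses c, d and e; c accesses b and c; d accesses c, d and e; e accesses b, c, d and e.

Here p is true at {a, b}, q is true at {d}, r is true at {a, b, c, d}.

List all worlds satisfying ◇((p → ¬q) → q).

a: successors {a, e}; (p → ¬q) → q there: a:F, e:F. ✗
b: successors {c, d, e}; (p → ¬q) → q there: c:F, d:T, e:F. ✓
c: successors {b, c}; (p → ¬q) → q there: b:F, c:F. ✗
d: successors {c, d, e}; (p → ¬q) → q there: c:F, d:T, e:F. ✓
e: successors {b, c, d, e}; (p → ¬q) → q there: b:F, c:F, d:T, e:F. ✓

{b, d, e}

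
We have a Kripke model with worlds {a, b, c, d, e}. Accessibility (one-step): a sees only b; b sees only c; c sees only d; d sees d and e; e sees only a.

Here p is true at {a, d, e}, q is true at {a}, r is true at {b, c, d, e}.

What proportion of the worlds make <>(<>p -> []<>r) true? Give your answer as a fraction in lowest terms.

a: successors {b}; <>p -> []<>r there: b:T. ✓
b: successors {c}; <>p -> []<>r there: c:T. ✓
c: successors {d}; <>p -> []<>r there: d:F. ✗
d: successors {d, e}; <>p -> []<>r there: d:F, e:T. ✓
e: successors {a}; <>p -> []<>r there: a:T. ✓
That's 4 of 5 worlds, so 4/5.

4/5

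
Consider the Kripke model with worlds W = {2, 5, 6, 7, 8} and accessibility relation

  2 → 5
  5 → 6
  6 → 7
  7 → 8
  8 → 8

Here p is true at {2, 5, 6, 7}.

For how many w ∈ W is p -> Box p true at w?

4

2: p is T, Box p is T. ✓
5: p is T, Box p is T. ✓
6: p is T, Box p is T. ✓
7: p is T, Box p is F. ✗
8: p is F, Box p is F. ✓
Satisfying worlds: {2, 5, 6, 8}.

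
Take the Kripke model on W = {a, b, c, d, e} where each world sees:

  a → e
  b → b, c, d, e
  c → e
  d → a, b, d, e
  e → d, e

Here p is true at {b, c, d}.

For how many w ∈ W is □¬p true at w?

2

a: successors {e}; ¬p there: e:T. ✓
b: successors {b, c, d, e}; ¬p there: b:F, c:F, d:F, e:T. ✗
c: successors {e}; ¬p there: e:T. ✓
d: successors {a, b, d, e}; ¬p there: a:T, b:F, d:F, e:T. ✗
e: successors {d, e}; ¬p there: d:F, e:T. ✗
Satisfying worlds: {a, c}.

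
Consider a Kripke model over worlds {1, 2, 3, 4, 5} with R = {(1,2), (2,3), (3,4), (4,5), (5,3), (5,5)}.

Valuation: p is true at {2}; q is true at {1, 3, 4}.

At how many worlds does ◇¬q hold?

3

1: successors {2}; ¬q there: 2:T. ✓
2: successors {3}; ¬q there: 3:F. ✗
3: successors {4}; ¬q there: 4:F. ✗
4: successors {5}; ¬q there: 5:T. ✓
5: successors {3, 5}; ¬q there: 3:F, 5:T. ✓
Satisfying worlds: {1, 4, 5}.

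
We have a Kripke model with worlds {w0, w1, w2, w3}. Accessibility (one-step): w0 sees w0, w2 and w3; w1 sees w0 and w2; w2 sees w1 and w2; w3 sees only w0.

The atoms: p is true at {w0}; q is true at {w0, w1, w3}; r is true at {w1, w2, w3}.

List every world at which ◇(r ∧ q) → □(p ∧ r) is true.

w0: ◇(r ∧ q) is T, □(p ∧ r) is F. ✗
w1: ◇(r ∧ q) is F, □(p ∧ r) is F. ✓
w2: ◇(r ∧ q) is T, □(p ∧ r) is F. ✗
w3: ◇(r ∧ q) is F, □(p ∧ r) is F. ✓

{w1, w3}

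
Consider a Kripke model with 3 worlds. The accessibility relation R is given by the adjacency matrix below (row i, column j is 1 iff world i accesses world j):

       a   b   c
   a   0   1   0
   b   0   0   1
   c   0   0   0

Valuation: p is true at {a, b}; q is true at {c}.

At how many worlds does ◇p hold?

1

a: successors {b}; p there: b:T. ✓
b: successors {c}; p there: c:F. ✗
c: no successors, so ◇p fails. ✗
Satisfying worlds: {a}.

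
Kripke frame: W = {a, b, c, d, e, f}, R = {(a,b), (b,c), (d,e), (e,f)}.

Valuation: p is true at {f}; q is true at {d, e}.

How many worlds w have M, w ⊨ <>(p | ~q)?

3

a: successors {b}; p | ~q there: b:T. ✓
b: successors {c}; p | ~q there: c:T. ✓
c: no successors, so <>(p | ~q) fails. ✗
d: successors {e}; p | ~q there: e:F. ✗
e: successors {f}; p | ~q there: f:T. ✓
f: no successors, so <>(p | ~q) fails. ✗
Satisfying worlds: {a, b, e}.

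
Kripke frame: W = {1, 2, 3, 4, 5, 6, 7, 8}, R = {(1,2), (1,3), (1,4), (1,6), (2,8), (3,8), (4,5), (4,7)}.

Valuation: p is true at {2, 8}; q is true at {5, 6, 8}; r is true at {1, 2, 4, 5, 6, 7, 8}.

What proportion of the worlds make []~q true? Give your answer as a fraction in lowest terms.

1/2

1: successors {2, 3, 4, 6}; ~q there: 2:T, 3:T, 4:T, 6:F. ✗
2: successors {8}; ~q there: 8:F. ✗
3: successors {8}; ~q there: 8:F. ✗
4: successors {5, 7}; ~q there: 5:F, 7:T. ✗
5: no successors, so []~q holds vacuously. ✓
6: no successors, so []~q holds vacuously. ✓
7: no successors, so []~q holds vacuously. ✓
8: no successors, so []~q holds vacuously. ✓
That's 4 of 8 worlds, so 4/8 = 1/2.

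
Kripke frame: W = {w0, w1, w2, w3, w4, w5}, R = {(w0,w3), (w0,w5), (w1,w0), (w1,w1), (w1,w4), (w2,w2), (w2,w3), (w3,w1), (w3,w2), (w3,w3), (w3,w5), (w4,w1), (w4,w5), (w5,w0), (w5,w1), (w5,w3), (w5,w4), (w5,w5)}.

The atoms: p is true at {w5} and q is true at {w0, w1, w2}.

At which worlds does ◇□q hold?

w0: successors {w3, w5}; □q there: w3:F, w5:F. ✗
w1: successors {w0, w1, w4}; □q there: w0:F, w1:F, w4:F. ✗
w2: successors {w2, w3}; □q there: w2:F, w3:F. ✗
w3: successors {w1, w2, w3, w5}; □q there: w1:F, w2:F, w3:F, w5:F. ✗
w4: successors {w1, w5}; □q there: w1:F, w5:F. ✗
w5: successors {w0, w1, w3, w4, w5}; □q there: w0:F, w1:F, w3:F, w4:F, w5:F. ✗

∅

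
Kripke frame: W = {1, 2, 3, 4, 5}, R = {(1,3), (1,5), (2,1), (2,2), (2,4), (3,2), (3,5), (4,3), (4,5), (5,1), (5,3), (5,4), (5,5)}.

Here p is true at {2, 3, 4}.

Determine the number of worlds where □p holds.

0

1: successors {3, 5}; p there: 3:T, 5:F. ✗
2: successors {1, 2, 4}; p there: 1:F, 2:T, 4:T. ✗
3: successors {2, 5}; p there: 2:T, 5:F. ✗
4: successors {3, 5}; p there: 3:T, 5:F. ✗
5: successors {1, 3, 4, 5}; p there: 1:F, 3:T, 4:T, 5:F. ✗
Satisfying worlds: ∅.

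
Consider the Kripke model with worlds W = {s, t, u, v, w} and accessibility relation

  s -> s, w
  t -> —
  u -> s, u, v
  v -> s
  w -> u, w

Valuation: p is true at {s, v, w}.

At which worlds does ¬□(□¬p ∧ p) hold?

{s, u, v, w}

s: □(□¬p ∧ p) is F. ✓
t: □(□¬p ∧ p) is T. ✗
u: □(□¬p ∧ p) is F. ✓
v: □(□¬p ∧ p) is F. ✓
w: □(□¬p ∧ p) is F. ✓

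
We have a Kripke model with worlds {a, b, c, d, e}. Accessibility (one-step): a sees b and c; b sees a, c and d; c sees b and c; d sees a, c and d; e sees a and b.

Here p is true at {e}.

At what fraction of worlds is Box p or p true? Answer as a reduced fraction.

1/5

a: Box p is F, p is F. ✗
b: Box p is F, p is F. ✗
c: Box p is F, p is F. ✗
d: Box p is F, p is F. ✗
e: Box p is F, p is T. ✓
That's 1 of 5 worlds, so 1/5.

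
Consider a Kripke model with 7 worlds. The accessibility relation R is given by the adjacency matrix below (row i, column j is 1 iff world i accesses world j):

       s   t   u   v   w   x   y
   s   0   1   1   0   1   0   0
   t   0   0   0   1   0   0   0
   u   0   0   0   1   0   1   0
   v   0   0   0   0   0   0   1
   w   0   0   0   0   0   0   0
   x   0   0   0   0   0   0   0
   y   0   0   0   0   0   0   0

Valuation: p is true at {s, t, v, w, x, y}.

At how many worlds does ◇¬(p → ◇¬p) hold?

s: successors {t, u, w}; ¬(p → ◇¬p) there: t:T, u:F, w:T. ✓
t: successors {v}; ¬(p → ◇¬p) there: v:T. ✓
u: successors {v, x}; ¬(p → ◇¬p) there: v:T, x:T. ✓
v: successors {y}; ¬(p → ◇¬p) there: y:T. ✓
w: no successors, so ◇¬(p → ◇¬p) fails. ✗
x: no successors, so ◇¬(p → ◇¬p) fails. ✗
y: no successors, so ◇¬(p → ◇¬p) fails. ✗
Satisfying worlds: {s, t, u, v}.

4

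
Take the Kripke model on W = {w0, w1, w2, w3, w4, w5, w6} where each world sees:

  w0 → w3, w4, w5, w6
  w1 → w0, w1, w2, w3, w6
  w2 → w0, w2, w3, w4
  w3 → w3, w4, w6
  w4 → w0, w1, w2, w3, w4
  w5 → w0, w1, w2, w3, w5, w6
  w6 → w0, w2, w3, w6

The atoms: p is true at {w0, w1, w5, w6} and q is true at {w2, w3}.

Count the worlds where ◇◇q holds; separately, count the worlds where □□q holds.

For ◇◇q:
w0: successors {w3, w4, w5, w6}; ◇q there: w3:T, w4:T, w5:T, w6:T. ✓
w1: successors {w0, w1, w2, w3, w6}; ◇q there: w0:T, w1:T, w2:T, w3:T, w6:T. ✓
w2: successors {w0, w2, w3, w4}; ◇q there: w0:T, w2:T, w3:T, w4:T. ✓
w3: successors {w3, w4, w6}; ◇q there: w3:T, w4:T, w6:T. ✓
w4: successors {w0, w1, w2, w3, w4}; ◇q there: w0:T, w1:T, w2:T, w3:T, w4:T. ✓
w5: successors {w0, w1, w2, w3, w5, w6}; ◇q there: w0:T, w1:T, w2:T, w3:T, w5:T, w6:T. ✓
w6: successors {w0, w2, w3, w6}; ◇q there: w0:T, w2:T, w3:T, w6:T. ✓
— 7 worlds.
For □□q:
w0: successors {w3, w4, w5, w6}; □q there: w3:F, w4:F, w5:F, w6:F. ✗
w1: successors {w0, w1, w2, w3, w6}; □q there: w0:F, w1:F, w2:F, w3:F, w6:F. ✗
w2: successors {w0, w2, w3, w4}; □q there: w0:F, w2:F, w3:F, w4:F. ✗
w3: successors {w3, w4, w6}; □q there: w3:F, w4:F, w6:F. ✗
w4: successors {w0, w1, w2, w3, w4}; □q there: w0:F, w1:F, w2:F, w3:F, w4:F. ✗
w5: successors {w0, w1, w2, w3, w5, w6}; □q there: w0:F, w1:F, w2:F, w3:F, w5:F, w6:F. ✗
w6: successors {w0, w2, w3, w6}; □q there: w0:F, w2:F, w3:F, w6:F. ✗
— 0 worlds.

7 and 0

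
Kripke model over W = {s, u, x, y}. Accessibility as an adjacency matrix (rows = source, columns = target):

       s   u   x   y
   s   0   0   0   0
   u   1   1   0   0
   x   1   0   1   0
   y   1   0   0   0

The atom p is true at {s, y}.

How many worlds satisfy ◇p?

3

s: no successors, so ◇p fails. ✗
u: successors {s, u}; p there: s:T, u:F. ✓
x: successors {s, x}; p there: s:T, x:F. ✓
y: successors {s}; p there: s:T. ✓
Satisfying worlds: {u, x, y}.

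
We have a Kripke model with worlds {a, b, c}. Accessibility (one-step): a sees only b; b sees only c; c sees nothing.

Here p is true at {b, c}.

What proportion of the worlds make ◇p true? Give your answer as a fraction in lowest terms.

a: successors {b}; p there: b:T. ✓
b: successors {c}; p there: c:T. ✓
c: no successors, so ◇p fails. ✗
That's 2 of 3 worlds, so 2/3.

2/3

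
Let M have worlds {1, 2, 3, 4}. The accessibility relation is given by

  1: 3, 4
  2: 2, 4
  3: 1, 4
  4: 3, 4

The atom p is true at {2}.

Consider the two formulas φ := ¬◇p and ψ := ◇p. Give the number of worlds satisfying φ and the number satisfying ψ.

3 and 1

For ¬◇p:
1: ◇p is F. ✓
2: ◇p is T. ✗
3: ◇p is F. ✓
4: ◇p is F. ✓
— 3 worlds.
For ◇p:
1: successors {3, 4}; p there: 3:F, 4:F. ✗
2: successors {2, 4}; p there: 2:T, 4:F. ✓
3: successors {1, 4}; p there: 1:F, 4:F. ✗
4: successors {3, 4}; p there: 3:F, 4:F. ✗
— 1 world.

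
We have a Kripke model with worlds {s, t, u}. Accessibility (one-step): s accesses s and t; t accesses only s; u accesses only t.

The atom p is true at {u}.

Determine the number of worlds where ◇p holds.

0

s: successors {s, t}; p there: s:F, t:F. ✗
t: successors {s}; p there: s:F. ✗
u: successors {t}; p there: t:F. ✗
Satisfying worlds: ∅.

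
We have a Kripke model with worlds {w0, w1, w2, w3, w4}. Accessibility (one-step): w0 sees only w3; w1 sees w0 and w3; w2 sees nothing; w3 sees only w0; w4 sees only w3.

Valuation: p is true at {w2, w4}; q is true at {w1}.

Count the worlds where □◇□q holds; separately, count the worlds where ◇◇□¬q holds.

1 and 4

For □◇□q:
w0: successors {w3}; ◇□q there: w3:F. ✗
w1: successors {w0, w3}; ◇□q there: w0:F, w3:F. ✗
w2: no successors, so □◇□q holds vacuously. ✓
w3: successors {w0}; ◇□q there: w0:F. ✗
w4: successors {w3}; ◇□q there: w3:F. ✗
— 1 world.
For ◇◇□¬q:
w0: successors {w3}; ◇□¬q there: w3:T. ✓
w1: successors {w0, w3}; ◇□¬q there: w0:T, w3:T. ✓
w2: no successors, so ◇◇□¬q fails. ✗
w3: successors {w0}; ◇□¬q there: w0:T. ✓
w4: successors {w3}; ◇□¬q there: w3:T. ✓
— 4 worlds.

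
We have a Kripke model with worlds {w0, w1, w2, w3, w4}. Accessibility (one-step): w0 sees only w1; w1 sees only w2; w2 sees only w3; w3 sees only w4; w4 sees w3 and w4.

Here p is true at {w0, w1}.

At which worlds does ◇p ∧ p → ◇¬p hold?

{w1, w2, w3, w4}

w0: ◇p ∧ p is T, ◇¬p is F. ✗
w1: ◇p ∧ p is F, ◇¬p is T. ✓
w2: ◇p ∧ p is F, ◇¬p is T. ✓
w3: ◇p ∧ p is F, ◇¬p is T. ✓
w4: ◇p ∧ p is F, ◇¬p is T. ✓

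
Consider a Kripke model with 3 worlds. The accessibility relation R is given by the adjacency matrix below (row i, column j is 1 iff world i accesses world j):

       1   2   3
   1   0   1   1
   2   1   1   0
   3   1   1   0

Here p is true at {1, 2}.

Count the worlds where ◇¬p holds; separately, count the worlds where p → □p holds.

1 and 2

For ◇¬p:
1: successors {2, 3}; ¬p there: 2:F, 3:T. ✓
2: successors {1, 2}; ¬p there: 1:F, 2:F. ✗
3: successors {1, 2}; ¬p there: 1:F, 2:F. ✗
— 1 world.
For p → □p:
1: p is T, □p is F. ✗
2: p is T, □p is T. ✓
3: p is F, □p is T. ✓
— 2 worlds.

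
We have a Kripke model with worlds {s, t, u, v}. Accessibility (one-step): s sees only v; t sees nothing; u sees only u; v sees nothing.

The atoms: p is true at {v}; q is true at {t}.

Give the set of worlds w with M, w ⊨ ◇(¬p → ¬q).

{s, u}

s: successors {v}; ¬p → ¬q there: v:T. ✓
t: no successors, so ◇(¬p → ¬q) fails. ✗
u: successors {u}; ¬p → ¬q there: u:T. ✓
v: no successors, so ◇(¬p → ¬q) fails. ✗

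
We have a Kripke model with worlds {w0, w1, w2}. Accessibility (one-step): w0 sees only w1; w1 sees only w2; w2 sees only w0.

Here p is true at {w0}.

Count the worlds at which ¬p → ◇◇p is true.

w0: ¬p is F, ◇◇p is F. ✓
w1: ¬p is T, ◇◇p is T. ✓
w2: ¬p is T, ◇◇p is F. ✗
Satisfying worlds: {w0, w1}.

2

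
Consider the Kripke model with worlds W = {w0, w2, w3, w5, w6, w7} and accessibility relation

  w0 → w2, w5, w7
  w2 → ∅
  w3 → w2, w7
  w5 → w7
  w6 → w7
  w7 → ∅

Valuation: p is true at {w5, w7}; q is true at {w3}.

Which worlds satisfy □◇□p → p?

{w0, w3, w5, w6, w7}

w0: □◇□p is F, p is F. ✓
w2: □◇□p is T, p is F. ✗
w3: □◇□p is F, p is F. ✓
w5: □◇□p is F, p is T. ✓
w6: □◇□p is F, p is F. ✓
w7: □◇□p is T, p is T. ✓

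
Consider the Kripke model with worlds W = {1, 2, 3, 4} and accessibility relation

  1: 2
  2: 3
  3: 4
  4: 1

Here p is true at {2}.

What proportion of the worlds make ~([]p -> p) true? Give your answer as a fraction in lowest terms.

1: []p -> p is F. ✓
2: []p -> p is T. ✗
3: []p -> p is T. ✗
4: []p -> p is T. ✗
That's 1 of 4 worlds, so 1/4.

1/4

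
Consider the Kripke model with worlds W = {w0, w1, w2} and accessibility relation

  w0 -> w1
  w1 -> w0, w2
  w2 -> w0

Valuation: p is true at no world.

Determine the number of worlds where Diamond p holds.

0

w0: successors {w1}; p there: w1:F. ✗
w1: successors {w0, w2}; p there: w0:F, w2:F. ✗
w2: successors {w0}; p there: w0:F. ✗
Satisfying worlds: ∅.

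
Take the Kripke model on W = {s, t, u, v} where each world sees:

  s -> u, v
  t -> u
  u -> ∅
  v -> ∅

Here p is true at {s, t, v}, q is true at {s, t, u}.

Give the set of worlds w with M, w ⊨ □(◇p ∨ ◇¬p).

s: successors {u, v}; ◇p ∨ ◇¬p there: u:F, v:F. ✗
t: successors {u}; ◇p ∨ ◇¬p there: u:F. ✗
u: no successors, so □(◇p ∨ ◇¬p) holds vacuously. ✓
v: no successors, so □(◇p ∨ ◇¬p) holds vacuously. ✓

{u, v}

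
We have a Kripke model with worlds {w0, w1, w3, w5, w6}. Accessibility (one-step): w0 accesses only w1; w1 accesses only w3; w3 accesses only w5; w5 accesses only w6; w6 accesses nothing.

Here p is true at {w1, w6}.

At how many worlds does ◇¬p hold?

w0: successors {w1}; ¬p there: w1:F. ✗
w1: successors {w3}; ¬p there: w3:T. ✓
w3: successors {w5}; ¬p there: w5:T. ✓
w5: successors {w6}; ¬p there: w6:F. ✗
w6: no successors, so ◇¬p fails. ✗
Satisfying worlds: {w1, w3}.

2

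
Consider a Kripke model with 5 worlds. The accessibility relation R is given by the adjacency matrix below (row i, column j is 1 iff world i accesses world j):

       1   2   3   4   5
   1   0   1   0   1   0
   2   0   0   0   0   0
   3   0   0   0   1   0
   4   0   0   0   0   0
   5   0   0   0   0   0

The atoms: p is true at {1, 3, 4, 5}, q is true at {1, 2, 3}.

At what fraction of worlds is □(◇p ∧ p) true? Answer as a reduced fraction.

1: successors {2, 4}; ◇p ∧ p there: 2:F, 4:F. ✗
2: no successors, so □(◇p ∧ p) holds vacuously. ✓
3: successors {4}; ◇p ∧ p there: 4:F. ✗
4: no successors, so □(◇p ∧ p) holds vacuously. ✓
5: no successors, so □(◇p ∧ p) holds vacuously. ✓
That's 3 of 5 worlds, so 3/5.

3/5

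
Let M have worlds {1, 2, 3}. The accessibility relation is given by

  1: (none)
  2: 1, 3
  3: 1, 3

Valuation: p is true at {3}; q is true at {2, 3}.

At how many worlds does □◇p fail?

2

1: no successors, so □◇p holds vacuously. ✓
2: successors {1, 3}; ◇p there: 1:F, 3:T. ✗
3: successors {1, 3}; ◇p there: 1:F, 3:T. ✗
Satisfying worlds: {1}.
So □◇p fails at the other 2 worlds.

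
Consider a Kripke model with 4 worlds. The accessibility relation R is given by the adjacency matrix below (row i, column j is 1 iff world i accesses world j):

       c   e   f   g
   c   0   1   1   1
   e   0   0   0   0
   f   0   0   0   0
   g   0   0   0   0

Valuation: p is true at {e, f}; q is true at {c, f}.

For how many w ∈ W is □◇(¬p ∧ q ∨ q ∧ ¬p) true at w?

3

c: successors {e, f, g}; ◇(¬p ∧ q ∨ q ∧ ¬p) there: e:F, f:F, g:F. ✗
e: no successors, so □◇(¬p ∧ q ∨ q ∧ ¬p) holds vacuously. ✓
f: no successors, so □◇(¬p ∧ q ∨ q ∧ ¬p) holds vacuously. ✓
g: no successors, so □◇(¬p ∧ q ∨ q ∧ ¬p) holds vacuously. ✓
Satisfying worlds: {e, f, g}.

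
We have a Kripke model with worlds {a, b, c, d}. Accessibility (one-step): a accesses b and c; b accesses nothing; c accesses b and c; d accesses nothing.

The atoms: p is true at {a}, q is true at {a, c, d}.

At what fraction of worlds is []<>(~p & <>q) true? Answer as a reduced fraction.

a: successors {b, c}; <>(~p & <>q) there: b:F, c:T. ✗
b: no successors, so []<>(~p & <>q) holds vacuously. ✓
c: successors {b, c}; <>(~p & <>q) there: b:F, c:T. ✗
d: no successors, so []<>(~p & <>q) holds vacuously. ✓
That's 2 of 4 worlds, so 2/4 = 1/2.

1/2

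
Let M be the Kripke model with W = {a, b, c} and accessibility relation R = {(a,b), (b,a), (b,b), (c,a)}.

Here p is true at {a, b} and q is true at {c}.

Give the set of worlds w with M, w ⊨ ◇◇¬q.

a: successors {b}; ◇¬q there: b:T. ✓
b: successors {a, b}; ◇¬q there: a:T, b:T. ✓
c: successors {a}; ◇¬q there: a:T. ✓

{a, b, c}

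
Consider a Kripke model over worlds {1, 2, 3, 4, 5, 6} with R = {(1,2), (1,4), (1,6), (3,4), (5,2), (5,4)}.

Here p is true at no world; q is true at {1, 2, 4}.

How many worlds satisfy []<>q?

3

1: successors {2, 4, 6}; <>q there: 2:F, 4:F, 6:F. ✗
2: no successors, so []<>q holds vacuously. ✓
3: successors {4}; <>q there: 4:F. ✗
4: no successors, so []<>q holds vacuously. ✓
5: successors {2, 4}; <>q there: 2:F, 4:F. ✗
6: no successors, so []<>q holds vacuously. ✓
Satisfying worlds: {2, 4, 6}.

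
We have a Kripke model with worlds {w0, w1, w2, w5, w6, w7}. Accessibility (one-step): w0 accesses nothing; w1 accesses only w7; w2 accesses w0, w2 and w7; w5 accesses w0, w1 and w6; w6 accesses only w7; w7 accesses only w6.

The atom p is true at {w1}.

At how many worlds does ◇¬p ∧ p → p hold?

w0: ◇¬p ∧ p is F, p is F. ✓
w1: ◇¬p ∧ p is T, p is T. ✓
w2: ◇¬p ∧ p is F, p is F. ✓
w5: ◇¬p ∧ p is F, p is F. ✓
w6: ◇¬p ∧ p is F, p is F. ✓
w7: ◇¬p ∧ p is F, p is F. ✓
Satisfying worlds: {w0, w1, w2, w5, w6, w7}.

6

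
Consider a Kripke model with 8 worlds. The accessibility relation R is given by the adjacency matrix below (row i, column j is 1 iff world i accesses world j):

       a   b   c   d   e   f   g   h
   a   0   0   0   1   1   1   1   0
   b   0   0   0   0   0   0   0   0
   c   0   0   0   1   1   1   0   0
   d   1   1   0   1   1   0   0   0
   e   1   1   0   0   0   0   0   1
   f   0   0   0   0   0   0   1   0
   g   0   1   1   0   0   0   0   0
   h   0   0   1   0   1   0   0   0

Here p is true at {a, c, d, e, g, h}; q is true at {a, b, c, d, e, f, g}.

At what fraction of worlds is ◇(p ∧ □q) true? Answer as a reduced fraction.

7/8

a: successors {d, e, f, g}; p ∧ □q there: d:T, e:F, f:F, g:T. ✓
b: no successors, so ◇(p ∧ □q) fails. ✗
c: successors {d, e, f}; p ∧ □q there: d:T, e:F, f:F. ✓
d: successors {a, b, d, e}; p ∧ □q there: a:T, b:F, d:T, e:F. ✓
e: successors {a, b, h}; p ∧ □q there: a:T, b:F, h:T. ✓
f: successors {g}; p ∧ □q there: g:T. ✓
g: successors {b, c}; p ∧ □q there: b:F, c:T. ✓
h: successors {c, e}; p ∧ □q there: c:T, e:F. ✓
That's 7 of 8 worlds, so 7/8.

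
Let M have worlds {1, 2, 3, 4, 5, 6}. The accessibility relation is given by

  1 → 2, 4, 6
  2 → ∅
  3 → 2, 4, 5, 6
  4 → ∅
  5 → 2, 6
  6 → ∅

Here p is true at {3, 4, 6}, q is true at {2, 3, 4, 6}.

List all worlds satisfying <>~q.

1: successors {2, 4, 6}; ~q there: 2:F, 4:F, 6:F. ✗
2: no successors, so <>~q fails. ✗
3: successors {2, 4, 5, 6}; ~q there: 2:F, 4:F, 5:T, 6:F. ✓
4: no successors, so <>~q fails. ✗
5: successors {2, 6}; ~q there: 2:F, 6:F. ✗
6: no successors, so <>~q fails. ✗

{3}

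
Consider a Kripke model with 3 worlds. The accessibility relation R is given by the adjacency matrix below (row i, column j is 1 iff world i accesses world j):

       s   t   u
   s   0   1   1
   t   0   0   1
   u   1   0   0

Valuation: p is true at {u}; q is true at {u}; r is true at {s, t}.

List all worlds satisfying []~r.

s: successors {t, u}; ~r there: t:F, u:T. ✗
t: successors {u}; ~r there: u:T. ✓
u: successors {s}; ~r there: s:F. ✗

{t}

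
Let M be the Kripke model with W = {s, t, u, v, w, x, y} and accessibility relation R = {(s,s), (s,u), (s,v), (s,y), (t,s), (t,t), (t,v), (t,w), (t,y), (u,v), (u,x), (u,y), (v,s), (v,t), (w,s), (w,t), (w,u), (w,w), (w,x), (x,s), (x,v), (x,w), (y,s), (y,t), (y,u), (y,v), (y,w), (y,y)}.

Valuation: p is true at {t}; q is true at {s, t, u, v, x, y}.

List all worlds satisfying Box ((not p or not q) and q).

{s, u}

s: successors {s, u, v, y}; (not p or not q) and q there: s:T, u:T, v:T, y:T. ✓
t: successors {s, t, v, w, y}; (not p or not q) and q there: s:T, t:F, v:T, w:F, y:T. ✗
u: successors {v, x, y}; (not p or not q) and q there: v:T, x:T, y:T. ✓
v: successors {s, t}; (not p or not q) and q there: s:T, t:F. ✗
w: successors {s, t, u, w, x}; (not p or not q) and q there: s:T, t:F, u:T, w:F, x:T. ✗
x: successors {s, v, w}; (not p or not q) and q there: s:T, v:T, w:F. ✗
y: successors {s, t, u, v, w, y}; (not p or not q) and q there: s:T, t:F, u:T, v:T, w:F, y:T. ✗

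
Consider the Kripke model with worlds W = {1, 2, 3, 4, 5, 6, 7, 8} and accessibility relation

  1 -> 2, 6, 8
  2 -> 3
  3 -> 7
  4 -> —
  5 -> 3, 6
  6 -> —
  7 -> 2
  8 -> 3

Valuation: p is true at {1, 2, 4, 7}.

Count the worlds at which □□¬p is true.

1: successors {2, 6, 8}; □¬p there: 2:T, 6:T, 8:T. ✓
2: successors {3}; □¬p there: 3:F. ✗
3: successors {7}; □¬p there: 7:F. ✗
4: no successors, so □□¬p holds vacuously. ✓
5: successors {3, 6}; □¬p there: 3:F, 6:T. ✗
6: no successors, so □□¬p holds vacuously. ✓
7: successors {2}; □¬p there: 2:T. ✓
8: successors {3}; □¬p there: 3:F. ✗
Satisfying worlds: {1, 4, 6, 7}.

4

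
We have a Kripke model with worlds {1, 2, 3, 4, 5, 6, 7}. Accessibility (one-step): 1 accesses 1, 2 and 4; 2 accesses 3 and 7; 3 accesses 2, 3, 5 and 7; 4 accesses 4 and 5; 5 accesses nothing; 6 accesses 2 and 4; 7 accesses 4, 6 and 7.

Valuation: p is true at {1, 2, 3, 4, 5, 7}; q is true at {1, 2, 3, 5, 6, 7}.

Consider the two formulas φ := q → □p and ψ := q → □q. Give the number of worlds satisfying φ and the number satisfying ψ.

For q → □p:
1: q is T, □p is T. ✓
2: q is T, □p is T. ✓
3: q is T, □p is T. ✓
4: q is F, □p is T. ✓
5: q is T, □p is T. ✓
6: q is T, □p is T. ✓
7: q is T, □p is F. ✗
— 6 worlds.
For q → □q:
1: q is T, □q is F. ✗
2: q is T, □q is T. ✓
3: q is T, □q is T. ✓
4: q is F, □q is F. ✓
5: q is T, □q is T. ✓
6: q is T, □q is F. ✗
7: q is T, □q is F. ✗
— 4 worlds.

6 and 4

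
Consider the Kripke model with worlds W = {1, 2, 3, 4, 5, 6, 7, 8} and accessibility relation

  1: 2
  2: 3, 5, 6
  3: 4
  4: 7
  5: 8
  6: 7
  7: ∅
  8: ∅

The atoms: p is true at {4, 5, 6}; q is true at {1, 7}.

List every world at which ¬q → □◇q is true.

1: ¬q is F, □◇q is F. ✓
2: ¬q is T, □◇q is F. ✗
3: ¬q is T, □◇q is T. ✓
4: ¬q is T, □◇q is F. ✗
5: ¬q is T, □◇q is F. ✗
6: ¬q is T, □◇q is F. ✗
7: ¬q is F, □◇q is T. ✓
8: ¬q is T, □◇q is T. ✓

{1, 3, 7, 8}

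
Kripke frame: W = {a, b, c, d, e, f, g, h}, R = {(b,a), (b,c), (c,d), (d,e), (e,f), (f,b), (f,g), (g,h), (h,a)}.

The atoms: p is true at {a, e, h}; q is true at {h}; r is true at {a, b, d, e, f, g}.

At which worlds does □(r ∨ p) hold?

a: no successors, so □(r ∨ p) holds vacuously. ✓
b: successors {a, c}; r ∨ p there: a:T, c:F. ✗
c: successors {d}; r ∨ p there: d:T. ✓
d: successors {e}; r ∨ p there: e:T. ✓
e: successors {f}; r ∨ p there: f:T. ✓
f: successors {b, g}; r ∨ p there: b:T, g:T. ✓
g: successors {h}; r ∨ p there: h:T. ✓
h: successors {a}; r ∨ p there: a:T. ✓

{a, c, d, e, f, g, h}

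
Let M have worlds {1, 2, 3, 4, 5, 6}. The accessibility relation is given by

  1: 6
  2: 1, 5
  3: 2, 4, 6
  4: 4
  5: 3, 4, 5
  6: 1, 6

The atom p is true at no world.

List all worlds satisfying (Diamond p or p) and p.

∅

1: Diamond p or p is F, p is F. ✗
2: Diamond p or p is F, p is F. ✗
3: Diamond p or p is F, p is F. ✗
4: Diamond p or p is F, p is F. ✗
5: Diamond p or p is F, p is F. ✗
6: Diamond p or p is F, p is F. ✗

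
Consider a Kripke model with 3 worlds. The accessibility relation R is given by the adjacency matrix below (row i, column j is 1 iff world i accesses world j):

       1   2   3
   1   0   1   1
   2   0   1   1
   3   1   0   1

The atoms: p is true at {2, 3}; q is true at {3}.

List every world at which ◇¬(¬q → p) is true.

1: successors {2, 3}; ¬(¬q → p) there: 2:F, 3:F. ✗
2: successors {2, 3}; ¬(¬q → p) there: 2:F, 3:F. ✗
3: successors {1, 3}; ¬(¬q → p) there: 1:T, 3:F. ✓

{3}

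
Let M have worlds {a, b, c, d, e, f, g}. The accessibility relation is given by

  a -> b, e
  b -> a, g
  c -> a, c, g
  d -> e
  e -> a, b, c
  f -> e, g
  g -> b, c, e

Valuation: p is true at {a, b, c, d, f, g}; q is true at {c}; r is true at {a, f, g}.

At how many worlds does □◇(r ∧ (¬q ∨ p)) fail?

4

a: successors {b, e}; ◇(r ∧ (¬q ∨ p)) there: b:T, e:T. ✓
b: successors {a, g}; ◇(r ∧ (¬q ∨ p)) there: a:F, g:F. ✗
c: successors {a, c, g}; ◇(r ∧ (¬q ∨ p)) there: a:F, c:T, g:F. ✗
d: successors {e}; ◇(r ∧ (¬q ∨ p)) there: e:T. ✓
e: successors {a, b, c}; ◇(r ∧ (¬q ∨ p)) there: a:F, b:T, c:T. ✗
f: successors {e, g}; ◇(r ∧ (¬q ∨ p)) there: e:T, g:F. ✗
g: successors {b, c, e}; ◇(r ∧ (¬q ∨ p)) there: b:T, c:T, e:T. ✓
Satisfying worlds: {a, d, g}.
So □◇(r ∧ (¬q ∨ p)) fails at the other 4 worlds.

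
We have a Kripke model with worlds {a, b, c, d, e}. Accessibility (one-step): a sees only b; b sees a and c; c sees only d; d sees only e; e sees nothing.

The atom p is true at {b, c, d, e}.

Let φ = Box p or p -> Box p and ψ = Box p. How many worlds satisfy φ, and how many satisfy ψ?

4 and 4

For Box p or p -> Box p:
a: Box p or p is T, Box p is T. ✓
b: Box p or p is T, Box p is F. ✗
c: Box p or p is T, Box p is T. ✓
d: Box p or p is T, Box p is T. ✓
e: Box p or p is T, Box p is T. ✓
— 4 worlds.
For Box p:
a: successors {b}; p there: b:T. ✓
b: successors {a, c}; p there: a:F, c:T. ✗
c: successors {d}; p there: d:T. ✓
d: successors {e}; p there: e:T. ✓
e: no successors, so Box p holds vacuously. ✓
— 4 worlds.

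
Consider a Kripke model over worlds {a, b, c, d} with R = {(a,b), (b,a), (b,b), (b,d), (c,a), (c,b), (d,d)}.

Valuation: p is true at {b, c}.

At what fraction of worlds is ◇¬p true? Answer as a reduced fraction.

a: successors {b}; ¬p there: b:F. ✗
b: successors {a, b, d}; ¬p there: a:T, b:F, d:T. ✓
c: successors {a, b}; ¬p there: a:T, b:F. ✓
d: successors {d}; ¬p there: d:T. ✓
That's 3 of 4 worlds, so 3/4.

3/4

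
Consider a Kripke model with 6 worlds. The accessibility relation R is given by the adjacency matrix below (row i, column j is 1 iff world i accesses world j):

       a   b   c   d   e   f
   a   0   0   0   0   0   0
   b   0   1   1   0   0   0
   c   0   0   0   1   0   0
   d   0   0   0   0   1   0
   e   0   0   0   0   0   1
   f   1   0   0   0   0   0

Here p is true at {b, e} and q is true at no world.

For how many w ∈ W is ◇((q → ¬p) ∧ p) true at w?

a: no successors, so ◇((q → ¬p) ∧ p) fails. ✗
b: successors {b, c}; (q → ¬p) ∧ p there: b:T, c:F. ✓
c: successors {d}; (q → ¬p) ∧ p there: d:F. ✗
d: successors {e}; (q → ¬p) ∧ p there: e:T. ✓
e: successors {f}; (q → ¬p) ∧ p there: f:F. ✗
f: successors {a}; (q → ¬p) ∧ p there: a:F. ✗
Satisfying worlds: {b, d}.

2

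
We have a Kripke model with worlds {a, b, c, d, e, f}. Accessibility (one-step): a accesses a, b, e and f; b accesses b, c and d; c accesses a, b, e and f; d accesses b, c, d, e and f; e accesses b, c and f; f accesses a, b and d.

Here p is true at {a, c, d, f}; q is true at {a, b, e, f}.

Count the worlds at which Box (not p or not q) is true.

a: successors {a, b, e, f}; not p or not q there: a:F, b:T, e:T, f:F. ✗
b: successors {b, c, d}; not p or not q there: b:T, c:T, d:T. ✓
c: successors {a, b, e, f}; not p or not q there: a:F, b:T, e:T, f:F. ✗
d: successors {b, c, d, e, f}; not p or not q there: b:T, c:T, d:T, e:T, f:F. ✗
e: successors {b, c, f}; not p or not q there: b:T, c:T, f:F. ✗
f: successors {a, b, d}; not p or not q there: a:F, b:T, d:T. ✗
Satisfying worlds: {b}.

1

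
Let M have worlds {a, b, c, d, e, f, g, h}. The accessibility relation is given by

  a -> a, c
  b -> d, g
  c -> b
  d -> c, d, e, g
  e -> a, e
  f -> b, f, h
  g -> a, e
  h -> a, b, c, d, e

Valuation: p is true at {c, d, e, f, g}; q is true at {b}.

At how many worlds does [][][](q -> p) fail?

7

a: successors {a, c}; [][](q -> p) there: a:F, c:T. ✗
b: successors {d, g}; [][](q -> p) there: d:F, g:T. ✗
c: successors {b}; [][](q -> p) there: b:T. ✓
d: successors {c, d, e, g}; [][](q -> p) there: c:T, d:F, e:T, g:T. ✗
e: successors {a, e}; [][](q -> p) there: a:F, e:T. ✗
f: successors {b, f, h}; [][](q -> p) there: b:T, f:F, h:F. ✗
g: successors {a, e}; [][](q -> p) there: a:F, e:T. ✗
h: successors {a, b, c, d, e}; [][](q -> p) there: a:F, b:T, c:T, d:F, e:T. ✗
Satisfying worlds: {c}.
So [][][](q -> p) fails at the other 7 worlds.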